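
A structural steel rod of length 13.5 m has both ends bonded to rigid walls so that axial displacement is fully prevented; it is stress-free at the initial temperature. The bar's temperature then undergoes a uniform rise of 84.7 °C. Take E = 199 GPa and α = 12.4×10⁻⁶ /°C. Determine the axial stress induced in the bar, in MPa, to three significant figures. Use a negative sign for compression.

-209 MPa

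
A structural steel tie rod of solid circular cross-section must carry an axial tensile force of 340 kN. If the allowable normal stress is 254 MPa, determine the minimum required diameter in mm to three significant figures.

41.3 mm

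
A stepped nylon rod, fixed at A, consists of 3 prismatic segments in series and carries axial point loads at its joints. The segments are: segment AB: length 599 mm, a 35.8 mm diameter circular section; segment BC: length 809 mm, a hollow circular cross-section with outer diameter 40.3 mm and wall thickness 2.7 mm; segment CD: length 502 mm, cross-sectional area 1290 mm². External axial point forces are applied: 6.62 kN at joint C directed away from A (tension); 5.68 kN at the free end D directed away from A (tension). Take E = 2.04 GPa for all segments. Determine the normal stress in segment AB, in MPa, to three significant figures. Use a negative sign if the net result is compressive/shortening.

12.2 MPa

Internal axial forces (sectioning from the free end, tension +): N_CD = 5.68 kN, N_BC = 12.3 kN, N_AB = 12.3 kN.
A_AB = 1007 mm².
σ_AB = N_AB/A_AB = 12300/1007 = 12.22 MPa.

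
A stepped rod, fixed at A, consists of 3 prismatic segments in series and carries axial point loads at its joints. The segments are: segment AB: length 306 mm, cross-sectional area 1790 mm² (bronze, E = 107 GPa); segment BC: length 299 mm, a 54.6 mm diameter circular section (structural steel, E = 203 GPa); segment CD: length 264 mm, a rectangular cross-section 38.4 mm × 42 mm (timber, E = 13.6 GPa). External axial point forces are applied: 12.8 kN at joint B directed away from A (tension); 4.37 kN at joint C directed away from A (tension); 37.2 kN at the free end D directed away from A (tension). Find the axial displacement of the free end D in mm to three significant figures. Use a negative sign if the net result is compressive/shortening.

0.561 mm

Internal axial forces (sectioning from the free end, tension +): N_CD = 37.2 kN, N_BC = 41.57 kN, N_AB = 54.37 kN.
A_BC = 2341 mm².
A_CD = 1613 mm².
δ_AB = 54370·306/(1790·107000) = 0.08686 mm
δ_BC = 41570·299/(2341·203000) = 0.02615 mm
δ_CD = 37200·264/(1613·13600) = 0.4477 mm
δ = Σδ_i = 0.5608 mm.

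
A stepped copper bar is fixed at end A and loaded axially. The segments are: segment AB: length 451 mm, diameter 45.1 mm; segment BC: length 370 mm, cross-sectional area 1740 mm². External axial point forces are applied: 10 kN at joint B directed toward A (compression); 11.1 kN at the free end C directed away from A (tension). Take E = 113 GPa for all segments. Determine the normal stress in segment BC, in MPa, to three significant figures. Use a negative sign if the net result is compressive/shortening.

6.38 MPa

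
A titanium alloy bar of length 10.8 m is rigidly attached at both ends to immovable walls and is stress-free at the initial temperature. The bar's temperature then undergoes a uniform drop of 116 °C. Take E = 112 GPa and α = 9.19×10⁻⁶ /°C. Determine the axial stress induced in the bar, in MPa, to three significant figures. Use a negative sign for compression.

119 MPa

Free thermal expansion αLΔT = 9.19e-6 · 10800 · -116 = -11.51 mm.
The walls impose strain ε = −(-11.51)/10800 = 1.0660e-03; σ = Eε = 112000 · 1.0660e-03 = 119.4 MPa.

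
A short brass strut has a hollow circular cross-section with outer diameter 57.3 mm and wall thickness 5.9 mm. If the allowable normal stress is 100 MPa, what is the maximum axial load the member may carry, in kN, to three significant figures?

A = 952.7 mm².
P_max = σ_allow · A = 100 · 952.7 = 95270 N = 95.27 kN.

95.3 kN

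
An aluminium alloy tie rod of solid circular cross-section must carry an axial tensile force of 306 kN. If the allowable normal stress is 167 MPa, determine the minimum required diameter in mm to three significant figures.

48.3 mm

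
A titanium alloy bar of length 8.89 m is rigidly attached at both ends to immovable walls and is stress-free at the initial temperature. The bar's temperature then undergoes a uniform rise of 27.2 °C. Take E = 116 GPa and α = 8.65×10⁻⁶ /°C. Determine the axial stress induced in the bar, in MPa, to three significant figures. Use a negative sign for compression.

Free thermal expansion αLΔT = 8.65e-6 · 8890 · 27.2 = 2.092 mm.
The walls impose strain ε = −(2.092)/8890 = -2.3528e-04; σ = Eε = 116000 · -2.3528e-04 = -27.29 MPa.

-27.3 MPa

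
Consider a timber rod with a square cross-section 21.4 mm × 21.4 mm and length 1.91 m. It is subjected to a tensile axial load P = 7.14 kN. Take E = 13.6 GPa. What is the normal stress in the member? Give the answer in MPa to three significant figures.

15.6 MPa

A = 458 mm².
σ = N/A = 7140/458 = 15.59 MPa.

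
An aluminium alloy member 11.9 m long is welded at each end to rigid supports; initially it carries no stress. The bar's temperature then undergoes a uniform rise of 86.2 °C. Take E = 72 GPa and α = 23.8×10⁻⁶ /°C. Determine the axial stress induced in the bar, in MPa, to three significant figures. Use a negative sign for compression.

-148 MPa

Free thermal expansion αLΔT = 23.8e-6 · 11900 · 86.2 = 24.41 mm.
The walls impose strain ε = −(24.41)/11900 = -2.0516e-03; σ = Eε = 72000 · -2.0516e-03 = -147.7 MPa.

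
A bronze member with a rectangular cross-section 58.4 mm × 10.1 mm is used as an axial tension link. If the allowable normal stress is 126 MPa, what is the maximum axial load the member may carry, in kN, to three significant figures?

74.3 kN

A = 589.8 mm².
P_max = σ_allow · A = 126 · 589.8 = 74320 N = 74.32 kN.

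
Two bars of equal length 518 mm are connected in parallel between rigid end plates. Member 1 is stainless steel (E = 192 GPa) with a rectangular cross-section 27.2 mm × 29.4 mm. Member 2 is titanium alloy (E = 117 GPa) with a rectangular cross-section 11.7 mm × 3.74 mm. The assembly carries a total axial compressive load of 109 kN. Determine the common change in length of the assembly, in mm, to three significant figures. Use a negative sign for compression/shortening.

-0.356 mm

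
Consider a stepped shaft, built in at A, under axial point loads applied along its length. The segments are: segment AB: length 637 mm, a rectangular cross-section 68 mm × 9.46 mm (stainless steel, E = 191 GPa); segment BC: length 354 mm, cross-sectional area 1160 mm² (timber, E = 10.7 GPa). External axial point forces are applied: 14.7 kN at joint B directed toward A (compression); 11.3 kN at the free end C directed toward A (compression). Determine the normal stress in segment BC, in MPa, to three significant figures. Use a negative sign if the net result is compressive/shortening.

-9.74 MPa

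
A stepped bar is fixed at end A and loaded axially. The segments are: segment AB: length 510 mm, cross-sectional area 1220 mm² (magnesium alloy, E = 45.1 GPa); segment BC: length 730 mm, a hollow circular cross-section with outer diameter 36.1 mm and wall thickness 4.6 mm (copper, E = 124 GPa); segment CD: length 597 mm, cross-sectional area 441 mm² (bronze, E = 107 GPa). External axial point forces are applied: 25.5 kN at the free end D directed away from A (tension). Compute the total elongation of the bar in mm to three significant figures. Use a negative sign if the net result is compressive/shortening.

Internal axial forces (sectioning from the free end, tension +): N_CD = 25.5 kN, N_BC = 25.5 kN, N_AB = 25.5 kN.
A_BC = 455.2 mm².
δ_AB = 25500·510/(1220·45100) = 0.2364 mm
δ_BC = 25500·730/(455.2·124000) = 0.3298 mm
δ_CD = 25500·597/(441·107000) = 0.3226 mm
δ = Σδ_i = 0.8888 mm.

0.889 mm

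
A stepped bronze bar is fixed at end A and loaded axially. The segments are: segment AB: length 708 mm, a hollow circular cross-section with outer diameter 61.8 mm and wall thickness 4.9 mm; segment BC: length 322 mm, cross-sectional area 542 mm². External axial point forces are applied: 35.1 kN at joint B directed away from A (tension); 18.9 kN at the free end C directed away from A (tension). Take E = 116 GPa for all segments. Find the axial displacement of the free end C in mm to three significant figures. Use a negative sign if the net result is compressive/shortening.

0.473 mm

Internal axial forces (sectioning from the free end, tension +): N_BC = 18.9 kN, N_AB = 54 kN.
A_AB = 875.9 mm².
δ_AB = 54000·708/(875.9·116000) = 0.3763 mm
δ_BC = 18900·322/(542·116000) = 0.0968 mm
δ = Σδ_i = 0.4731 mm.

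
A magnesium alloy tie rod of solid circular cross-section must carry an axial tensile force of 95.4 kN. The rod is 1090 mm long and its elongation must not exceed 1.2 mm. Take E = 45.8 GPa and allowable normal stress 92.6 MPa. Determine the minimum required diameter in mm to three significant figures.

49.1 mm

Required area A ≥ P/σ_allow = 95400/92.6 = 1030 mm².
For a solid circular section, d ≥ √(4A/π) = 36.22 mm.
Elongation limit: A ≥ PL/(Eδ_allow) = 95400·1090/(45800·1.2) = 1892 mm² ⇒ d ≥ 49.08 mm.
The elongation limit governs.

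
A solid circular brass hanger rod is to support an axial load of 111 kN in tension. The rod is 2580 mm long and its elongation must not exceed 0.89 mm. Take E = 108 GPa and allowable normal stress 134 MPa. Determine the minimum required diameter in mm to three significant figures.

Required area A ≥ P/σ_allow = 111000/134 = 828.4 mm².
For a solid circular section, d ≥ √(4A/π) = 32.48 mm.
Elongation limit: A ≥ PL/(Eδ_allow) = 111000·2580/(108000·0.89) = 2979 mm² ⇒ d ≥ 61.59 mm.
The elongation limit governs.

61.6 mm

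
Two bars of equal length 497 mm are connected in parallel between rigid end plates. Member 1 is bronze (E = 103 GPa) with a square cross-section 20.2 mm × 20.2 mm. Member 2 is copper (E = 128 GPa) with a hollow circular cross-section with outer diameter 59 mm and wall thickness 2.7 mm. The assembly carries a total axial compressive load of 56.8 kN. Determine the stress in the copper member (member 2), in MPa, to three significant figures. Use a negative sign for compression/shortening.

-70.5 MPa

A_1 = 408 mm².
A_2 = 477.6 mm².
Equal strain + equilibrium ⇒ each member carries load in proportion to AE: A₁E₁ = 42030000 N, A₂E₂ = 61130000 N, ΣAE = 103200000 N.
σ₂ = P·E₂/ΣAE = -56800·128000/103200000 = -70.48 MPa.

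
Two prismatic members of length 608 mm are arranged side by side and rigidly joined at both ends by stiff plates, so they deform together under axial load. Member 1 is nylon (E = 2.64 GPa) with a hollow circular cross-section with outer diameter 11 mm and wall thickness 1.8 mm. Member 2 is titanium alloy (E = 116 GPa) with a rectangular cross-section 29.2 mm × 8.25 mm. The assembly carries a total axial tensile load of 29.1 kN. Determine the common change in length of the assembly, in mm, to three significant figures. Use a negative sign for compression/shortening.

0.630 mm

A_1 = 52.02 mm².
A_2 = 240.9 mm².
Equal strain + equilibrium ⇒ each member carries load in proportion to AE: A₁E₁ = 137300 N, A₂E₂ = 27940000 N, ΣAE = 28080000 N.
δ = PL/ΣAE = 29100·608/28080000 = 0.63 mm.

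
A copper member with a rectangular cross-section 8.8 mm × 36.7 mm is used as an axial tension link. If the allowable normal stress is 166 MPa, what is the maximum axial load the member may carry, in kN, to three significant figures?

53.6 kN

A = 323 mm².
P_max = σ_allow · A = 166 · 323 = 53610 N = 53.61 kN.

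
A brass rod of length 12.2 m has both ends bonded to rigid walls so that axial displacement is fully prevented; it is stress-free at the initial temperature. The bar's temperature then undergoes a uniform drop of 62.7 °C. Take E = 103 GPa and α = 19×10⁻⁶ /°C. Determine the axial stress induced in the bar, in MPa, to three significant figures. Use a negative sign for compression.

Free thermal expansion αLΔT = 19e-6 · 12200 · -62.7 = -14.53 mm.
The walls impose strain ε = −(-14.53)/12200 = 1.1913e-03; σ = Eε = 103000 · 1.1913e-03 = 122.7 MPa.

123 MPa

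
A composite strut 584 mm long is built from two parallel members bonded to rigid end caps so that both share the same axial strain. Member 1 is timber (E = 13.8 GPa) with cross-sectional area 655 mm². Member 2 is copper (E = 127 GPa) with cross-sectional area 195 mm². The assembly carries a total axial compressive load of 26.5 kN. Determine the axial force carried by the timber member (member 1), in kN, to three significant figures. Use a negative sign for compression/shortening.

Equal strain + equilibrium ⇒ each member carries load in proportion to AE: A₁E₁ = 9039000 N, A₂E₂ = 24760000 N, ΣAE = 33800000 N.
F₁ = P·A₁E₁/ΣAE = -26500·9039000/33800000 = -7086 N.

-7.09 kN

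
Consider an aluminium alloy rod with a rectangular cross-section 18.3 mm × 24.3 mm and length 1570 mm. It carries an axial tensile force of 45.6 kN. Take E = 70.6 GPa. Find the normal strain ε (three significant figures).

A = 444.7 mm².
σ = N/A = 102.5 MPa; ε = σ/E = 102.5/70600 = 1.452e-03.

0.00145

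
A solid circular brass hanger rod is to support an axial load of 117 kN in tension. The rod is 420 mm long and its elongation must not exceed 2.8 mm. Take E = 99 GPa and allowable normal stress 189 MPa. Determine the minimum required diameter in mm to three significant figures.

28.1 mm

Required area A ≥ P/σ_allow = 117000/189 = 619 mm².
For a solid circular section, d ≥ √(4A/π) = 28.07 mm.
Elongation limit: A ≥ PL/(Eδ_allow) = 117000·420/(99000·2.8) = 177.3 mm² ⇒ d ≥ 15.02 mm.
The stress limit governs.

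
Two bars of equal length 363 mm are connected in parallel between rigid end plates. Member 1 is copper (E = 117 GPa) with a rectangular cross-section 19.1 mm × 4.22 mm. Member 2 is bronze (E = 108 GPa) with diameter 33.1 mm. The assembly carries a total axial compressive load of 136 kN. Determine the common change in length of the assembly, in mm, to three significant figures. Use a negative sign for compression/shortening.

A_1 = 80.6 mm².
A_2 = 860.5 mm².
Equal strain + equilibrium ⇒ each member carries load in proportion to AE: A₁E₁ = 9430000 N, A₂E₂ = 92930000 N, ΣAE = 102400000 N.
δ = PL/ΣAE = -136000·363/102400000 = -0.4823 mm.

-0.482 mm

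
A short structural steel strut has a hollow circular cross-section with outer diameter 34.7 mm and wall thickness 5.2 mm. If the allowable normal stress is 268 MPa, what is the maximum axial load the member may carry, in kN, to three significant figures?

129 kN

A = 481.9 mm².
P_max = σ_allow · A = 268 · 481.9 = 129200 N = 129.2 kN.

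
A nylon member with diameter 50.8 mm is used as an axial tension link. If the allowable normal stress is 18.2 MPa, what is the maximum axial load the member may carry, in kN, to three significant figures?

A = 2027 mm².
P_max = σ_allow · A = 18.2 · 2027 = 36890 N = 36.89 kN.

36.9 kN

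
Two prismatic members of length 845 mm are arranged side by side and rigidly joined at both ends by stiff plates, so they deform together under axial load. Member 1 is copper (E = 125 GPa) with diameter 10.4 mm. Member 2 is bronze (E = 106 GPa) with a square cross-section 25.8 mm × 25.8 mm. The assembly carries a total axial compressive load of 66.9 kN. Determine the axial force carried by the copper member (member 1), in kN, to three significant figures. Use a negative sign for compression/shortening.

-8.75 kN

A_1 = 84.95 mm².
A_2 = 665.6 mm².
Equal strain + equilibrium ⇒ each member carries load in proportion to AE: A₁E₁ = 10620000 N, A₂E₂ = 70560000 N, ΣAE = 81180000 N.
F₁ = P·A₁E₁/ΣAE = -66900·10620000/81180000 = -8751 N.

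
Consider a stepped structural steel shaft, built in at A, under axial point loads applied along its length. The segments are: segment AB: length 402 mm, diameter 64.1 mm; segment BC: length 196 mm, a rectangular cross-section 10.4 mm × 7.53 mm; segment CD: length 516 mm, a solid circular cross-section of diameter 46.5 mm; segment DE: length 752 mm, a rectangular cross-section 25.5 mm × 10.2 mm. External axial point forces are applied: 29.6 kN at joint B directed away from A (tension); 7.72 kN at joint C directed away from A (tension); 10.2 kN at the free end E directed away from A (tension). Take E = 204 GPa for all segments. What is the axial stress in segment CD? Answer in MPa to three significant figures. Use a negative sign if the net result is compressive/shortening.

6.01 MPa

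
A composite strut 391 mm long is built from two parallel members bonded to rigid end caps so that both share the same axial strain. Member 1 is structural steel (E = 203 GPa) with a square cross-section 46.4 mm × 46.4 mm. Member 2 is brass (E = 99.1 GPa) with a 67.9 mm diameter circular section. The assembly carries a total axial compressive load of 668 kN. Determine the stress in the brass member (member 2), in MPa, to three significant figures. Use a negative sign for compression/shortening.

-83.2 MPa

A_1 = 2153 mm².
A_2 = 3621 mm².
Equal strain + equilibrium ⇒ each member carries load in proportion to AE: A₁E₁ = 437100000 N, A₂E₂ = 358800000 N, ΣAE = 795900000 N.
σ₂ = P·E₂/ΣAE = -668000·99100/795900000 = -83.18 MPa.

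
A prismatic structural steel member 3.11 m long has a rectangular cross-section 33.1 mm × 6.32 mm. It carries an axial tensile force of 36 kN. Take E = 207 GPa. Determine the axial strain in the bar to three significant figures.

A = 209.2 mm².
σ = N/A = 172.1 MPa; ε = σ/E = 172.1/207000 = 8.314e-04.

8.31e-04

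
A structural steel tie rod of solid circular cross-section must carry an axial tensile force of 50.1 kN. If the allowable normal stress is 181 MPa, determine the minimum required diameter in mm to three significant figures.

Required area A ≥ P/σ_allow = 50100/181 = 276.8 mm².
For a solid circular section, d ≥ √(4A/π) = 18.77 mm.

18.8 mm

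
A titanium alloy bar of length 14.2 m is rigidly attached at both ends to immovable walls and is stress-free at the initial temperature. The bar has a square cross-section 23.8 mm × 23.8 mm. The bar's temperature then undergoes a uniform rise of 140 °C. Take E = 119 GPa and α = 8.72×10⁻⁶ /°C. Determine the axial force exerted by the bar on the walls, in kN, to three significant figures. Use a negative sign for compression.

Free thermal expansion αLΔT = 8.72e-6 · 14200 · 140 = 17.34 mm.
The walls impose strain ε = −(17.34)/14200 = -1.2208e-03; σ = Eε = 119000 · -1.2208e-03 = -145.3 MPa.
Wall reaction R = σ·A = -145.3·566.4 = -82290 N = -82.29 kN.

-82.3 kN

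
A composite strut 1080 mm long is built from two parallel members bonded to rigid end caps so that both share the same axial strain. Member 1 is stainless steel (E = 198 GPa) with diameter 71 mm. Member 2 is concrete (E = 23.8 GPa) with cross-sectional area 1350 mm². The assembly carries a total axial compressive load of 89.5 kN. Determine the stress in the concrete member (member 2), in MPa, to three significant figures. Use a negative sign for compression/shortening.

-2.61 MPa

A_1 = 3959 mm².
Equal strain + equilibrium ⇒ each member carries load in proportion to AE: A₁E₁ = 783900000 N, A₂E₂ = 32130000 N, ΣAE = 816100000 N.
σ₂ = P·E₂/ΣAE = -89500·23800/816100000 = -2.61 MPa.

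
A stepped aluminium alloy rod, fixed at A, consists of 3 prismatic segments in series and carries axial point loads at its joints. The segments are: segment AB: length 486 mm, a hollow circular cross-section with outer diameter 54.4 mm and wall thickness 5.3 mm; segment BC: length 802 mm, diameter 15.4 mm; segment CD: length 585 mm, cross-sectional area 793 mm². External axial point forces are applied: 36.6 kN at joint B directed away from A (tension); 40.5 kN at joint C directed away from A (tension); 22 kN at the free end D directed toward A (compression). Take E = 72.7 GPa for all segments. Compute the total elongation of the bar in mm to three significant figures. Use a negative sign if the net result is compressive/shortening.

1.32 mm

Internal axial forces (sectioning from the free end, tension +): N_CD = -22 kN, N_BC = 18.5 kN, N_AB = 55.1 kN.
A_AB = 817.5 mm².
A_BC = 186.3 mm².
δ_AB = 55100·486/(817.5·72700) = 0.4506 mm
δ_BC = 18500·802/(186.3·72700) = 1.096 mm
δ_CD = -22000·585/(793·72700) = -0.2232 mm
δ = Σδ_i = 1.323 mm.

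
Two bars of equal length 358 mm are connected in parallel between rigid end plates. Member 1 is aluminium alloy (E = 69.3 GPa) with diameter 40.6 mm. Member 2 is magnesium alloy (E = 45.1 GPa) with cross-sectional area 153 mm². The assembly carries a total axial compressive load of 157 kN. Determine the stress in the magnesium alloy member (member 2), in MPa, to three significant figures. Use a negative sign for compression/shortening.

A_1 = 1295 mm².
Equal strain + equilibrium ⇒ each member carries load in proportion to AE: A₁E₁ = 89720000 N, A₂E₂ = 6900000 N, ΣAE = 96620000 N.
σ₂ = P·E₂/ΣAE = -157000·45100/96620000 = -73.29 MPa.

-73.3 MPa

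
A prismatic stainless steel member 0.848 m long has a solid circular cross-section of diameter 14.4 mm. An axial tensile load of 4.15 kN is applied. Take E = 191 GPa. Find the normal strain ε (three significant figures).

1.33e-04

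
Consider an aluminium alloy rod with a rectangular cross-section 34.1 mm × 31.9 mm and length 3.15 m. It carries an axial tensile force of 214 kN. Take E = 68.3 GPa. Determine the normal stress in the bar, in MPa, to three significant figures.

197 MPa

A = 1088 mm².
σ = N/A = 214000/1088 = 196.7 MPa.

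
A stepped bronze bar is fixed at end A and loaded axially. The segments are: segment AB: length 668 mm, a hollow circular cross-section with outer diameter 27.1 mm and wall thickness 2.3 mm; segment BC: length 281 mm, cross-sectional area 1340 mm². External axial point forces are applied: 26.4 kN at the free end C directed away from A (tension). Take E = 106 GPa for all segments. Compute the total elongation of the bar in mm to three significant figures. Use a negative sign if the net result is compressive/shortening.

Internal axial forces (sectioning from the free end, tension +): N_BC = 26.4 kN, N_AB = 26.4 kN.
A_AB = 179.2 mm².
δ_AB = 26400·668/(179.2·106000) = 0.9284 mm
δ_BC = 26400·281/(1340·106000) = 0.05223 mm
δ = Σδ_i = 0.9806 mm.

0.981 mm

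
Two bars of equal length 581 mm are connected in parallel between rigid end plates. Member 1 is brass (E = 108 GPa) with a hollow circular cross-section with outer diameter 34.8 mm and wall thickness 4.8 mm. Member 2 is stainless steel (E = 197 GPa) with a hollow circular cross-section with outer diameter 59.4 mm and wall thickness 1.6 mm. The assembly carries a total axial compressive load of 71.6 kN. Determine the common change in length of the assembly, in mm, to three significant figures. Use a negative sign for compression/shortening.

-0.392 mm

A_1 = 452.4 mm².
A_2 = 290.5 mm².
Equal strain + equilibrium ⇒ each member carries load in proportion to AE: A₁E₁ = 48860000 N, A₂E₂ = 57240000 N, ΣAE = 106100000 N.
δ = PL/ΣAE = -71600·581/106100000 = -0.3921 mm.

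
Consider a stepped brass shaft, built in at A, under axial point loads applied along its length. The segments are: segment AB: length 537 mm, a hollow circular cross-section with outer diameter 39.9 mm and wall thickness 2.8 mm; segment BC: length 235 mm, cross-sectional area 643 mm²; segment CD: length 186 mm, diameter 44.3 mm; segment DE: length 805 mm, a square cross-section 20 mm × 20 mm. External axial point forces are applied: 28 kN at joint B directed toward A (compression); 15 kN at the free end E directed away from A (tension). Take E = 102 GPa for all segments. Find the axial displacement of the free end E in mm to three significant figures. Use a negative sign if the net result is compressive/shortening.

Internal axial forces (sectioning from the free end, tension +): N_DE = 15 kN, N_CD = 15 kN, N_BC = 15 kN, N_AB = -13 kN.
A_AB = 326.3 mm².
A_CD = 1541 mm².
A_DE = 400 mm².
δ_AB = -13000·537/(326.3·102000) = -0.2097 mm
δ_BC = 15000·235/(643·102000) = 0.05375 mm
δ_CD = 15000·186/(1541·102000) = 0.01775 mm
δ_DE = 15000·805/(400·102000) = 0.296 mm
δ = Σδ_i = 0.1577 mm.

0.158 mm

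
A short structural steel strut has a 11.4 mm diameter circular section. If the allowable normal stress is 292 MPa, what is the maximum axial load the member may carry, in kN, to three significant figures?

29.8 kN

A = 102.1 mm².
P_max = σ_allow · A = 292 · 102.1 = 29800 N = 29.8 kN.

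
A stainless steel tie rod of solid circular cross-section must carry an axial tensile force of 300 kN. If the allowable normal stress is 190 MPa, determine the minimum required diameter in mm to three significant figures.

Required area A ≥ P/σ_allow = 300000/190 = 1579 mm².
For a solid circular section, d ≥ √(4A/π) = 44.84 mm.

44.8 mm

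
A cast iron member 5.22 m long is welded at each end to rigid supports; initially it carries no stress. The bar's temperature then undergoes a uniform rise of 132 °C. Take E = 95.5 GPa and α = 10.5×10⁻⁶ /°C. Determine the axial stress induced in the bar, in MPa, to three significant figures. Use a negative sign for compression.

Free thermal expansion αLΔT = 10.5e-6 · 5220 · 132 = 7.235 mm.
The walls impose strain ε = −(7.235)/5220 = -1.3860e-03; σ = Eε = 95500 · -1.3860e-03 = -132.4 MPa.

-132 MPa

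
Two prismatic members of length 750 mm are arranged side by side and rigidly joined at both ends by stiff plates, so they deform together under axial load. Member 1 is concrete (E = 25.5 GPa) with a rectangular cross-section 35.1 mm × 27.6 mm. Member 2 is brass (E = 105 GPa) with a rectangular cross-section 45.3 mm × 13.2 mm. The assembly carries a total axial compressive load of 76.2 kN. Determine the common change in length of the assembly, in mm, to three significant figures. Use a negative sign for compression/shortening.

A_1 = 968.8 mm².
A_2 = 598 mm².
Equal strain + equilibrium ⇒ each member carries load in proportion to AE: A₁E₁ = 24700000 N, A₂E₂ = 62790000 N, ΣAE = 87490000 N.
δ = PL/ΣAE = -76200·750/87490000 = -0.6532 mm.

-0.653 mm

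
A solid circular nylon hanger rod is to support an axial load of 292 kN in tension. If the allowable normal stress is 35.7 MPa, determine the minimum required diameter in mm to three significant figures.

Required area A ≥ P/σ_allow = 292000/35.7 = 8179 mm².
For a solid circular section, d ≥ √(4A/π) = 102 mm.

102 mm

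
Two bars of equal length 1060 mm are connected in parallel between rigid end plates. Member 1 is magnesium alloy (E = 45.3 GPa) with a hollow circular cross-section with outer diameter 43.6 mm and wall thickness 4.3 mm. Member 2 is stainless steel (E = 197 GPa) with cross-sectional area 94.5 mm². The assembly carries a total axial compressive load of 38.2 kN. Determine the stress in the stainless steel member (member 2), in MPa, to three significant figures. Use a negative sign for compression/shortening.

A_1 = 530.9 mm².
Equal strain + equilibrium ⇒ each member carries load in proportion to AE: A₁E₁ = 24050000 N, A₂E₂ = 18620000 N, ΣAE = 42670000 N.
σ₂ = P·E₂/ΣAE = -38200·197000/42670000 = -176.4 MPa.

-176 MPa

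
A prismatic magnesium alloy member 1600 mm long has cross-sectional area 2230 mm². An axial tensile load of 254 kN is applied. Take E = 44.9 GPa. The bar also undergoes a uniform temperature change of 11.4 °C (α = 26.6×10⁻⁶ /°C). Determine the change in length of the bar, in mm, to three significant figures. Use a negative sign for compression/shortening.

δ_mech = NL/(AE) = 254000·1600/(2230·44900) = 4.059 mm.
δ_thermal = αLΔT = 26.6e-6·1600·11.4 = 0.4852 mm.
δ = δ_mech + δ_thermal = 4.544 mm.

4.54 mm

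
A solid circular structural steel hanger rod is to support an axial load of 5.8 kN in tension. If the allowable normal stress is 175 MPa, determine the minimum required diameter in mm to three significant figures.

6.50 mm

Required area A ≥ P/σ_allow = 5800/175 = 33.14 mm².
For a solid circular section, d ≥ √(4A/π) = 6.496 mm.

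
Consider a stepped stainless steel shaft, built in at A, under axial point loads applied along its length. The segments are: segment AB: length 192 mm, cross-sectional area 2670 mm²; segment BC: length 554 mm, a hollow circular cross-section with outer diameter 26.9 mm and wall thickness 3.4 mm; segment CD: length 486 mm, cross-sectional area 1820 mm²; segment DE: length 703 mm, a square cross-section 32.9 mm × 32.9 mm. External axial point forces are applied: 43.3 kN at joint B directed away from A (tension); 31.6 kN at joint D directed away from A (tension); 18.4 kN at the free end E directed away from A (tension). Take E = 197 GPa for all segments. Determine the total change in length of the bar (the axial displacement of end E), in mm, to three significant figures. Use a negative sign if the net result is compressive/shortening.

0.723 mm

Internal axial forces (sectioning from the free end, tension +): N_DE = 18.4 kN, N_CD = 50 kN, N_BC = 50 kN, N_AB = 93.3 kN.
A_BC = 251 mm².
A_DE = 1082 mm².
δ_AB = 93300·192/(2670·197000) = 0.03406 mm
δ_BC = 50000·554/(251·197000) = 0.5602 mm
δ_CD = 50000·486/(1820·197000) = 0.06777 mm
δ_DE = 18400·703/(1082·197000) = 0.06066 mm
δ = Σδ_i = 0.7227 mm.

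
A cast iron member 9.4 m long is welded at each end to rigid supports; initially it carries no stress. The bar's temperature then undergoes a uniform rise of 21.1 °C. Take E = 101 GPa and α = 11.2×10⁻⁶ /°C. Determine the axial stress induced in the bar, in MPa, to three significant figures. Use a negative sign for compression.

-23.9 MPa

Free thermal expansion αLΔT = 11.2e-6 · 9400 · 21.1 = 2.221 mm.
The walls impose strain ε = −(2.221)/9400 = -2.3632e-04; σ = Eε = 101000 · -2.3632e-04 = -23.87 MPa.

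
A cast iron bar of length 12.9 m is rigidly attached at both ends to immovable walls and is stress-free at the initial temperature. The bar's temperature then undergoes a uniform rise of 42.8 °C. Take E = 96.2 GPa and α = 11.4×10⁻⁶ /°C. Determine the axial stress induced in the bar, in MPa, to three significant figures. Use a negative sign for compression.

-46.9 MPa

Free thermal expansion αLΔT = 11.4e-6 · 12900 · 42.8 = 6.294 mm.
The walls impose strain ε = −(6.294)/12900 = -4.8792e-04; σ = Eε = 96200 · -4.8792e-04 = -46.94 MPa.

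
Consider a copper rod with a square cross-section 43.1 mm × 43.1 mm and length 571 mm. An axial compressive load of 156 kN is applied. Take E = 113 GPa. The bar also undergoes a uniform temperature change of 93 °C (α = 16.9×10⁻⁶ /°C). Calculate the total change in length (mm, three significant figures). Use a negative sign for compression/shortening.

0.473 mm

A = 1858 mm².
δ_mech = NL/(AE) = -156000·571/(1858·113000) = -0.4244 mm.
δ_thermal = αLΔT = 16.9e-6·571·93 = 0.8974 mm.
δ = δ_mech + δ_thermal = 0.4731 mm.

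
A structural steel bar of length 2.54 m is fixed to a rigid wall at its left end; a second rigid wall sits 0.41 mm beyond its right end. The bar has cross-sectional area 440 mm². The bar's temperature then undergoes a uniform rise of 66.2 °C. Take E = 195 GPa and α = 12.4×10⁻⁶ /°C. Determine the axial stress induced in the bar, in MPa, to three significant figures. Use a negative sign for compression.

Free thermal expansion αLΔT = 12.4e-6 · 2540 · 66.2 = 2.085 mm.
The walls engage after the gap closes; constrained expansion = 2.085 − 0.41 = 1.675 mm.
The walls impose strain ε = −(1.675)/2540 = -6.5946e-04; σ = Eε = 195000 · -6.5946e-04 = -128.6 MPa.

-129 MPa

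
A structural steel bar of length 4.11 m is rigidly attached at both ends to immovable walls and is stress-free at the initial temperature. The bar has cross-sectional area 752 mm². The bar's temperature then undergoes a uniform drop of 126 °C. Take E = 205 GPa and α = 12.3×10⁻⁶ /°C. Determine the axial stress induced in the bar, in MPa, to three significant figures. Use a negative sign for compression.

318 MPa

Free thermal expansion αLΔT = 12.3e-6 · 4110 · -126 = -6.37 mm.
The walls impose strain ε = −(-6.37)/4110 = 1.5498e-03; σ = Eε = 205000 · 1.5498e-03 = 317.7 MPa.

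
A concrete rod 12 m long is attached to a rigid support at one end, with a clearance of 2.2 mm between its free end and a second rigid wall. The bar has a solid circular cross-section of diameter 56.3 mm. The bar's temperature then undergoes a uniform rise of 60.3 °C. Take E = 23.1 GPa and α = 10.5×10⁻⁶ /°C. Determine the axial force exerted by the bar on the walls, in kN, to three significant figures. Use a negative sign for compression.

-25.9 kN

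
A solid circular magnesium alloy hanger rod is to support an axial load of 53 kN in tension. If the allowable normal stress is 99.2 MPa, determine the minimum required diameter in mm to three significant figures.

Required area A ≥ P/σ_allow = 53000/99.2 = 534.3 mm².
For a solid circular section, d ≥ √(4A/π) = 26.08 mm.

26.1 mm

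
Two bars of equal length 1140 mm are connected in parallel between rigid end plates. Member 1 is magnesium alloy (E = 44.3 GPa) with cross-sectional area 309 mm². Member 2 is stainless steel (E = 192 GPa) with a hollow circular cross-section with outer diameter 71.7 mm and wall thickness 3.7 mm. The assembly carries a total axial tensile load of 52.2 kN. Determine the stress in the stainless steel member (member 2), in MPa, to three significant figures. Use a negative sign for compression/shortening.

60.6 MPa

A_2 = 790.4 mm².
Equal strain + equilibrium ⇒ each member carries load in proportion to AE: A₁E₁ = 13690000 N, A₂E₂ = 151800000 N, ΣAE = 165500000 N.
σ₂ = P·E₂/ΣAE = 52200·192000/165500000 = 60.58 MPa.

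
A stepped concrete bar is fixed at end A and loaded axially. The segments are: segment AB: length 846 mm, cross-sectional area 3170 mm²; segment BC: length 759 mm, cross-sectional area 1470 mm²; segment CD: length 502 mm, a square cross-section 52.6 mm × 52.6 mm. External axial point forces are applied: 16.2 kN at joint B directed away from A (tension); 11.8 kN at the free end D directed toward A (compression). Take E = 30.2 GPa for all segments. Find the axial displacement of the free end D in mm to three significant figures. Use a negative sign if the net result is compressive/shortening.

-0.234 mm

Internal axial forces (sectioning from the free end, tension +): N_CD = -11.8 kN, N_BC = -11.8 kN, N_AB = 4.4 kN.
A_CD = 2767 mm².
δ_AB = 4400·846/(3170·30200) = 0.03888 mm
δ_BC = -11800·759/(1470·30200) = -0.2017 mm
δ_CD = -11800·502/(2767·30200) = -0.07089 mm
δ = Σδ_i = -0.2338 mm.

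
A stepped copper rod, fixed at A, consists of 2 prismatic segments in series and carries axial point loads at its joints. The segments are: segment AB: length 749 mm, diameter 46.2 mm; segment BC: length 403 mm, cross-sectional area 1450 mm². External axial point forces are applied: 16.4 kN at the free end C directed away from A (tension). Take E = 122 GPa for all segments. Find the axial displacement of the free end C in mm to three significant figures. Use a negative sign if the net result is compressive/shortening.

0.0974 mm

Internal axial forces (sectioning from the free end, tension +): N_BC = 16.4 kN, N_AB = 16.4 kN.
A_AB = 1676 mm².
δ_AB = 16400·749/(1676·122000) = 0.06006 mm
δ_BC = 16400·403/(1450·122000) = 0.03736 mm
δ = Σδ_i = 0.09742 mm.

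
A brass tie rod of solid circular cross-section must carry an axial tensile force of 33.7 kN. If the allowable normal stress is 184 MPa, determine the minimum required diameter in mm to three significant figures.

Required area A ≥ P/σ_allow = 33700/184 = 183.2 mm².
For a solid circular section, d ≥ √(4A/π) = 15.27 mm.

15.3 mm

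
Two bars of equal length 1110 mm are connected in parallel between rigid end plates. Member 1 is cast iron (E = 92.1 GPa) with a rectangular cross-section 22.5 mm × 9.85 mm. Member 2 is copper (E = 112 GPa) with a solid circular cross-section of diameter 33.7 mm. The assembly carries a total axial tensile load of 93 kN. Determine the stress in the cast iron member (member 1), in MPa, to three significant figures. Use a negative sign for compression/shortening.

71.2 MPa

A_1 = 221.6 mm².
A_2 = 892 mm².
Equal strain + equilibrium ⇒ each member carries load in proportion to AE: A₁E₁ = 20410000 N, A₂E₂ = 99900000 N, ΣAE = 120300000 N.
σ₁ = P·E₁/ΣAE = 93000·92100/120300000 = 71.19 MPa.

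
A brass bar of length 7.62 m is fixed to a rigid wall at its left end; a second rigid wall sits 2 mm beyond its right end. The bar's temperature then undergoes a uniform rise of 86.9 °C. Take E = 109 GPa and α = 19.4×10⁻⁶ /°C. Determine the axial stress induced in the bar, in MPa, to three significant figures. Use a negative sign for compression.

-155 MPa

Free thermal expansion αLΔT = 19.4e-6 · 7620 · 86.9 = 12.85 mm.
The walls engage after the gap closes; constrained expansion = 12.85 − 2 = 10.85 mm.
The walls impose strain ε = −(10.85)/7620 = -1.4234e-03; σ = Eε = 109000 · -1.4234e-03 = -155.1 MPa.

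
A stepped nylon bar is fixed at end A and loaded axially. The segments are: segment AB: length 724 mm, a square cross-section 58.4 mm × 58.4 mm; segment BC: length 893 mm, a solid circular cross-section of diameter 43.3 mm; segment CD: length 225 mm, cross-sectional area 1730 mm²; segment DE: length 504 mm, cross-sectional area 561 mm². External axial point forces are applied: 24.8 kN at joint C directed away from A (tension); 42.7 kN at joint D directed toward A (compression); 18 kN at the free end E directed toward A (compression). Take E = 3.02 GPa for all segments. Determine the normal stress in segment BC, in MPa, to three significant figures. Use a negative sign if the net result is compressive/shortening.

Internal axial forces (sectioning from the free end, tension +): N_DE = -18 kN, N_CD = -60.7 kN, N_BC = -35.9 kN, N_AB = -35.9 kN.
A_BC = 1473 mm².
σ_BC = N_BC/A_BC = -35900/1473 = -24.38 MPa.

-24.4 MPa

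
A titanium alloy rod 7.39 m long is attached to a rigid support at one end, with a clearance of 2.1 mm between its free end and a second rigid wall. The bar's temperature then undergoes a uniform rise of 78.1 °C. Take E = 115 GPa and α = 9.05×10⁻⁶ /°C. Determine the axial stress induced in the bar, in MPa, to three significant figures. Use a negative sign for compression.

-48.6 MPa

Free thermal expansion αLΔT = 9.05e-6 · 7390 · 78.1 = 5.223 mm.
The walls engage after the gap closes; constrained expansion = 5.223 − 2.1 = 3.123 mm.
The walls impose strain ε = −(3.123)/7390 = -4.2264e-04; σ = Eε = 115000 · -4.2264e-04 = -48.6 MPa.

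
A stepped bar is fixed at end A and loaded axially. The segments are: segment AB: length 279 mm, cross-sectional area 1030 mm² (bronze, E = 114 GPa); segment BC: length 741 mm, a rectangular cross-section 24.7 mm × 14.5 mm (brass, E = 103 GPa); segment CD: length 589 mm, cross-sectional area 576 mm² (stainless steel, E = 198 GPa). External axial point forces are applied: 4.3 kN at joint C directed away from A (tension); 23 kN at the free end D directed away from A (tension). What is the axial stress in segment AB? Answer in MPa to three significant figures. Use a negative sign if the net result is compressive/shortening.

Internal axial forces (sectioning from the free end, tension +): N_CD = 23 kN, N_BC = 27.3 kN, N_AB = 27.3 kN.
σ_AB = N_AB/A_AB = 27300/1030 = 26.5 MPa.

26.5 MPa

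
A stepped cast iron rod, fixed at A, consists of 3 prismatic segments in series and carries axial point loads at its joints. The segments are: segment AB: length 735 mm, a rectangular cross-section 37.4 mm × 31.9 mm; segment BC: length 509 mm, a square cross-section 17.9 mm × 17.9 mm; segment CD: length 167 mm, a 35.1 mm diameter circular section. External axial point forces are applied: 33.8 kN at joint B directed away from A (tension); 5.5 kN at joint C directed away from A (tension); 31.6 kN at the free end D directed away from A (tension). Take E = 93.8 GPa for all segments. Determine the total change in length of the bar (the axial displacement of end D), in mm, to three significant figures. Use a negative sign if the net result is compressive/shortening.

Internal axial forces (sectioning from the free end, tension +): N_CD = 31.6 kN, N_BC = 37.1 kN, N_AB = 70.9 kN.
A_AB = 1193 mm².
A_BC = 320.4 mm².
A_CD = 967.6 mm².
δ_AB = 70900·735/(1193·93800) = 0.4657 mm
δ_BC = 37100·509/(320.4·93800) = 0.6283 mm
δ_CD = 31600·167/(967.6·93800) = 0.05814 mm
δ = Σδ_i = 1.152 mm.

1.15 mm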